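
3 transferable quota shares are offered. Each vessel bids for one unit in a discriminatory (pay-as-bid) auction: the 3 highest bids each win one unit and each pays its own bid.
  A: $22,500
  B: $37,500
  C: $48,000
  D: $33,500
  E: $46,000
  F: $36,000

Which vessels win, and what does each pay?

C $48,000, E $46,000, B $37,500

Bids ranked high→low: 48,000 (C), 46,000 (E), 37,500 (B), 36,000 (F), 33,500 (D), …
The 3 highest are C, E, B.
Each winner pays its own bid: C $48,000, E $46,000, B $37,500.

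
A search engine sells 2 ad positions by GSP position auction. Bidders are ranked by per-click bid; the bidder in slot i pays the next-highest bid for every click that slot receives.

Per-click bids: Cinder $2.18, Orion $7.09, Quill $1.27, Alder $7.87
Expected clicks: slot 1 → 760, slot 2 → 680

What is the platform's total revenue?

Total revenue: $6870.80

Sorting advertisers: $7.87 (Alder) > $7.09 (Orion) > $2.18 (Cinder) > …
Slot 1: Alder pays $7.09 × 760 = $5388.40
Slot 2: Orion pays $2.18 × 680 = $1482.40
Total = $6870.80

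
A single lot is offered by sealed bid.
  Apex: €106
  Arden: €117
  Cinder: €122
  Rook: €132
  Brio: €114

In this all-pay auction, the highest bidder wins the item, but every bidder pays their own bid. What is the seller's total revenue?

Total revenue: €591

Bids in order: 132 (Rook) > 122 (Cinder) > 117 (Arden) > 114 (Brio) > 106 (Apex)
Rook wins with the top bid; all bids are sunk regardless.
Every bidder forfeits their bid regardless of winning.
Revenue = 106 + 117 + 122 + 132 + 114 = €591.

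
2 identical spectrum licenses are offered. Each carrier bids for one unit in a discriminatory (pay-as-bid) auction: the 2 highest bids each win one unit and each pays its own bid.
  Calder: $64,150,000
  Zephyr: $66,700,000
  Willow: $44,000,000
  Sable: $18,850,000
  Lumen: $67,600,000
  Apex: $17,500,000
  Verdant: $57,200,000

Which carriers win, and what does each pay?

Ordering the bids: 67,600,000 (Lumen), 66,700,000 (Zephyr), 64,150,000 (Calder), 57,200,000 (Verdant), …
Top 2: Lumen, Zephyr.
Each winner pays its own bid: Lumen $67,600,000, Zephyr $66,700,000.

Lumen $67,600,000, Zephyr $66,700,000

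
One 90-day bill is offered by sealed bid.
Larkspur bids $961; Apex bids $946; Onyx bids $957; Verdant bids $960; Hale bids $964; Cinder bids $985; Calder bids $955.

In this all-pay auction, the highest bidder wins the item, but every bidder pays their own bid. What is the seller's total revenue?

Rule: the highest bidder wins the item, but every bidder pays their own bid.
Bids in order: 985 (Cinder) > 964 (Hale) > 961 (Larkspur) > 960 (Verdant) > 957 (Onyx) > 955 (Calder) > …
Cinder wins with the top bid; all bids are sunk regardless.
Every bidder forfeits their bid regardless of winning.
Revenue = 961 + 946 + 957 + 960 + 964 + 985 + 955 = $6,728.

Total revenue: $6,728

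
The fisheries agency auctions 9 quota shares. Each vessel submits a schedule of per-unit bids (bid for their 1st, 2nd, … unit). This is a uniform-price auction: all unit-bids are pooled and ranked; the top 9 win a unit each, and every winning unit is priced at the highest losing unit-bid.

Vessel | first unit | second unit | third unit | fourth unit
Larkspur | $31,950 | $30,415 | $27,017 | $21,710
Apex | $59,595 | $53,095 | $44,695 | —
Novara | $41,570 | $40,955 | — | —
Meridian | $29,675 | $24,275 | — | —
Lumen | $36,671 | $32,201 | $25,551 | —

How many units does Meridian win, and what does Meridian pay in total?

Merging the schedules and taking the best 9: 59,595 (Apex-1), 53,095 (Apex-2), 44,695 (Apex-3), 41,570 (Novara-1), 40,955 (Novara-2), 36,671 (Lumen-1), 32,201 (Lumen-2), 31,950 (Larkspur-1), 30,415 (Larkspur-2)
The (k+1)-th unit-bid is $29,675.
Meridian wins 0 unit(s) at $29,675 each.

Meridian: 0 units, pays $0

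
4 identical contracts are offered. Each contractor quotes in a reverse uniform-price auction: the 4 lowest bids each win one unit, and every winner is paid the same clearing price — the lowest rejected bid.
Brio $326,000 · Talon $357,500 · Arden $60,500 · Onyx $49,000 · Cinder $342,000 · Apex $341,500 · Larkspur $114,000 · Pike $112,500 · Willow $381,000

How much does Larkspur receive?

Bids ranked low→high: 49,000 (Onyx), 60,500 (Arden), 112,500 (Pike), 114,000 (Larkspur), 326,000 (Brio), 341,500 (Apex), …
The 4 lowest are Onyx, Arden, Pike, Larkspur.
Lowest unsuccessful bid: $326,000 → clearing price.
Larkspur wins → is paid $326,000.

Larkspur is paid $326,000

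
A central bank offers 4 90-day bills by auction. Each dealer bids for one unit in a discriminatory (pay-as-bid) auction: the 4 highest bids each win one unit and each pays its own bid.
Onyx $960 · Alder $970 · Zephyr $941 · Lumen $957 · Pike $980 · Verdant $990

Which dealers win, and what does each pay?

Verdant $990, Pike $980, Alder $970, Onyx $960

Ordering the bids: 990 (Verdant), 980 (Pike), 970 (Alder), 960 (Onyx), 957 (Lumen), 941 (Zephyr)
Winners (4 units): Verdant, Pike, Alder, Onyx.
Each winner pays its own bid: Verdant $990, Pike $980, Alder $970, Onyx $960.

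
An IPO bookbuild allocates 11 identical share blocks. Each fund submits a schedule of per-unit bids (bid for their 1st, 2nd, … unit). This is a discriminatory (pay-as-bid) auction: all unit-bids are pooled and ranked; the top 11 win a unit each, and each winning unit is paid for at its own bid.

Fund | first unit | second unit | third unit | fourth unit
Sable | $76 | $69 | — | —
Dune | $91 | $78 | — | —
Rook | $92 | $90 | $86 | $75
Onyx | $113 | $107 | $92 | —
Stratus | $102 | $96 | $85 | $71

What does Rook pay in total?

Rook pays $268

Merging the schedules and taking the best 11: 113 (Onyx-1), 107 (Onyx-2), 102 (Stratus-1), 96 (Stratus-2), 92 (Rook-1), 92 (Onyx-3), 91 (Dune-1), 90 (Rook-2), 86 (Rook-3), 85 (Stratus-3), 78 (Dune-2)
Next rejected bid: $76 (not a price — pay-as-bid).
Rook's winning unit-bids: 92 + 90 + 86 = $268.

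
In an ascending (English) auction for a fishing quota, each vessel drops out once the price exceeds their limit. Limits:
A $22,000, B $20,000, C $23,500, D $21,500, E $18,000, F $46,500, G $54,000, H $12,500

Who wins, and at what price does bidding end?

G wins at $46,500

Limits in order: 54,000 (G) > 46,500 (F) > 23,500 (C) > 22,000 (A) > 21,500 (D) > 20,000 (B) > …
F is the last rival to drop out, at $46,500; G remains and wins at that price.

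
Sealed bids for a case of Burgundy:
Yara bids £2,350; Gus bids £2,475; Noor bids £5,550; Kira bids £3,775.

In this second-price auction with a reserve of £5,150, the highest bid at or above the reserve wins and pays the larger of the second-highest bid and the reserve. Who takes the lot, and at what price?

Sorting bids: 5,550 (Noor) > 3,775 (Kira) > 2,475 (Gus) > 2,350 (Yara)
Noor has the top bid at or above the reserve (£5,550).
Second-highest bid £3,775 is below the reserve £5,150, so the reserve binds → payment £5,150.

Noor pays £5,150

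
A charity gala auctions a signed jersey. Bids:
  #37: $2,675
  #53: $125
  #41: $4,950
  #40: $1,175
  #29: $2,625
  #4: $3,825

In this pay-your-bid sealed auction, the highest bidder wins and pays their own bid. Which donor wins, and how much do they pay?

#41 pays $4,950

Sorting bids: 4,950 (#41) > 3,825 (#4) > 2,675 (#37) > 2,625 (#29) > 1,175 (#40) > 125 (#53)
First-price: #41 pays what they bid, $4,950.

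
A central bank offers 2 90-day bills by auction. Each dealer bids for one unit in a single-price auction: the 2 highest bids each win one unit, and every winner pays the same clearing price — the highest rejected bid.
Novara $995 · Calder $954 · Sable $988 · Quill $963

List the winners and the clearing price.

Novara, Sable; each pays $963

Sorting: 995 (Novara), 988 (Sable), 963 (Quill), 954 (Calder)
The 2 highest are Novara, Sable.
First losing bid is Quill's $963, which sets the uniform price.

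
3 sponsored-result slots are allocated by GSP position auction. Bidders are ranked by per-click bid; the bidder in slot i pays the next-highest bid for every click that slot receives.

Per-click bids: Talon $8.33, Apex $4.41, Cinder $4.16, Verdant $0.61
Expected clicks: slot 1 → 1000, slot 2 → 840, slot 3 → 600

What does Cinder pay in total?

Cinder pays $366.00

Per-click bids in order: $8.33 (Talon) > $4.41 (Apex) > $4.16 (Cinder) > $0.61 (Verdant)
Cinder holds slot 3 → pays next bid $0.61 × 600 clicks = $366.00.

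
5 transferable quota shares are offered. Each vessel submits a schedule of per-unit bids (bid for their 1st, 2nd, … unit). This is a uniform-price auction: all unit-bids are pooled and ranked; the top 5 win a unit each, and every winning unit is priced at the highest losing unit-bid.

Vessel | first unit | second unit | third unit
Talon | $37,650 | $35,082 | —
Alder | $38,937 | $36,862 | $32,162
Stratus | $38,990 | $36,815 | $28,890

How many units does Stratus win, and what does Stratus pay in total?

All unit-bids, highest first — top 5: 38,990 (Stratus-1), 38,937 (Alder-1), 37,650 (Talon-1), 36,862 (Alder-2), 36,815 (Stratus-2)
First bid not allocated: $35,082.
Stratus wins 2 unit(s) at $35,082 each.

Stratus: 2 units, pays $70,164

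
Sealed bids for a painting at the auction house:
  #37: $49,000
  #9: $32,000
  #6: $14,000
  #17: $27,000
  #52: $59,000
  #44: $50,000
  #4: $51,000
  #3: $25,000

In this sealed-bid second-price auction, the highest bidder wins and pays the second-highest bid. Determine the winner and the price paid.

Sorting bids: 59,000 (#52) > 51,000 (#4) > 50,000 (#44) > 49,000 (#37) > 32,000 (#9) > 27,000 (#17) > …
Second-price: #52 pays #4's bid of $51,000.

#52 pays $51,000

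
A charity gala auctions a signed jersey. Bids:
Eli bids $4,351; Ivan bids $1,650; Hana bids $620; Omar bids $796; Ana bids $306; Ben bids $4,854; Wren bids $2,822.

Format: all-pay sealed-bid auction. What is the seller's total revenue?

Bids ranked: 4,854 (Ben) > 4,351 (Eli) > 2,822 (Wren) > 1,650 (Ivan) > 796 (Omar) > 620 (Hana) > …
Every bidder forfeits their bid regardless of winning.
Revenue = 4,351 + 1,650 + 620 + 796 + 306 + 4,854 + 2,822 = $15,399.

Total revenue: $15,399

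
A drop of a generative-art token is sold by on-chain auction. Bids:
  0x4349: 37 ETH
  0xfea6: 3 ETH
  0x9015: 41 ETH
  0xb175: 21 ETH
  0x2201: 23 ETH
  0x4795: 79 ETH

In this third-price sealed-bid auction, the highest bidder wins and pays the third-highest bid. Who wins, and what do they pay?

Sorting bids: 79 (0x4795) > 41 (0x9015) > 37 (0x4349) > 23 (0x2201) > 21 (0xb175) > 3 (0xfea6)
0x4795 wins; payment is bid #3 in the ranking = 37 ETH.

0x4795 pays 37 ETH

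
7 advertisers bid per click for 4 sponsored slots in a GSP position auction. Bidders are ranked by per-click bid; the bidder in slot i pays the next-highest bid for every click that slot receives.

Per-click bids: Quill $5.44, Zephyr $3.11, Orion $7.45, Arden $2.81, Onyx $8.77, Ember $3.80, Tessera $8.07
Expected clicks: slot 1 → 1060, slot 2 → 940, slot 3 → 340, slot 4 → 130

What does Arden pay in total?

Ranked by bid: $8.77 (Onyx) > $8.07 (Tessera) > $7.45 (Orion) > $5.44 (Quill) > $3.80 (Ember) > …
Arden ranks below slot 4 → no slot, pays nothing.

Arden pays $0.00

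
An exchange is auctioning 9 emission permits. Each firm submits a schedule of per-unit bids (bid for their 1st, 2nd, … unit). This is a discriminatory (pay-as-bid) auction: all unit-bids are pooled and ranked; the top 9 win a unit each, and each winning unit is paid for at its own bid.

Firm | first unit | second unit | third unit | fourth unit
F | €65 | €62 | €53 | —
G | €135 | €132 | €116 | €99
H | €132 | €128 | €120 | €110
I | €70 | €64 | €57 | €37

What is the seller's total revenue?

Total revenue: €1,042

Merging the schedules and taking the best 9: 135 (G-1), 132 (G-2), 132 (H-1), 128 (H-2), 120 (H-3), 116 (G-3), 110 (H-4), 99 (G-4), 70 (I-1)
Next rejected bid: €65 (not a price — pay-as-bid).
Each winning unit pays its own bid.
Revenue = 135 + 132 + 132 + 128 + 120 + 116 + 110 + 99 + 70 = €1,042.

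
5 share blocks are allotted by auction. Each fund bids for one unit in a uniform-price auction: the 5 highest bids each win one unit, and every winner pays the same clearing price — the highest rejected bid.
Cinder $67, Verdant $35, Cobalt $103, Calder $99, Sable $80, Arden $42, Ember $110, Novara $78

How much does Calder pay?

Calder pays $67

Bids ranked high→low: 110 (Ember), 103 (Cobalt), 99 (Calder), 80 (Sable), 78 (Novara), 67 (Cinder), 42 (Arden), …
Top 5: Ember, Cobalt, Calder, Sable, Novara.
First losing bid is Cinder's $67, which sets the uniform price.
Calder wins → pays $67.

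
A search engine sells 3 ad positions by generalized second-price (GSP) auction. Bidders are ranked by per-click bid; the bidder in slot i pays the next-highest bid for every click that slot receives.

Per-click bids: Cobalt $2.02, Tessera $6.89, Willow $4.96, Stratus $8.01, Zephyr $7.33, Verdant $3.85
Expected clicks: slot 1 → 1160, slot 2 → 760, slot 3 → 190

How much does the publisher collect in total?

Total revenue: $14681.60

Per-click bids in order: $8.01 (Stratus) > $7.33 (Zephyr) > $6.89 (Tessera) > $4.96 (Willow) > …
Slot 1: Stratus pays $7.33 × 1160 = $8502.80
Slot 2: Zephyr pays $6.89 × 760 = $5236.40
Slot 3: Tessera pays $4.96 × 190 = $942.40
Total = $14681.60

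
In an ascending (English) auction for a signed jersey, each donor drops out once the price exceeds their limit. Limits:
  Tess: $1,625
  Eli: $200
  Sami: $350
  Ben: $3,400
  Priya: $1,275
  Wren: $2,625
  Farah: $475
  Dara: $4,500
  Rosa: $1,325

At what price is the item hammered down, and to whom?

Limits in order: 4,500 (Dara) > 3,400 (Ben) > 2,625 (Wren) > 1,625 (Tess) > 1,325 (Rosa) > 1,275 (Priya) > …
Ben is the last rival to drop out, at $3,400; Dara remains and wins at that price.

Dara wins at $3,400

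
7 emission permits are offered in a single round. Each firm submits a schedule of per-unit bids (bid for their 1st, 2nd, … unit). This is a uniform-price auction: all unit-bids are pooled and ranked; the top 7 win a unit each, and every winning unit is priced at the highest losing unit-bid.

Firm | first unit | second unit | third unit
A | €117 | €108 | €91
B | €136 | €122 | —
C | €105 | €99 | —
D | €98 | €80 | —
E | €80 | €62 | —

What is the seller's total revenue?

Pooled unit-bids ranked (top 7): 136 (B-1), 122 (B-2), 117 (A-1), 108 (A-2), 105 (C-1), 99 (C-2), 98 (D-1)
First bid not allocated: €91.
Allocation: A 2, B 2, C 2, D 1. Every unit priced at €91.
Revenue = 7 × 91 = €637.

Total revenue: €637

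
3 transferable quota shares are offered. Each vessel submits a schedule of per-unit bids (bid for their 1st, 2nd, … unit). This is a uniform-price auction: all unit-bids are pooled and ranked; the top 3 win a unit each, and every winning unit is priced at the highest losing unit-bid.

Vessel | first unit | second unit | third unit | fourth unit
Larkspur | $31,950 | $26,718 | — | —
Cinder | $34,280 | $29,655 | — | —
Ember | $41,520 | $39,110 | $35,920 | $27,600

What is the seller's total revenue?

Total revenue: $102,840

Merging the schedules and taking the best 3: 41,520 (Ember-1), 39,110 (Ember-2), 35,920 (Ember-3)
Highest rejected unit-bid = $34,280.
Allocation: Ember 3. Every unit priced at $34,280.
Revenue = 3 × 34,280 = $102,840.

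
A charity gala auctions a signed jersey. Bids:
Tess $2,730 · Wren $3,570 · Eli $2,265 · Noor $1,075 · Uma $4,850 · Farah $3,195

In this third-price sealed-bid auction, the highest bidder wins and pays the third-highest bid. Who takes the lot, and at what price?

Uma pays $3,195

Sorting bids: 4,850 (Uma) > 3,570 (Wren) > 3,195 (Farah) > 2,730 (Tess) > 2,265 (Eli) > 1,075 (Noor)
Uma wins; payment is bid #3 in the ranking = $3,195.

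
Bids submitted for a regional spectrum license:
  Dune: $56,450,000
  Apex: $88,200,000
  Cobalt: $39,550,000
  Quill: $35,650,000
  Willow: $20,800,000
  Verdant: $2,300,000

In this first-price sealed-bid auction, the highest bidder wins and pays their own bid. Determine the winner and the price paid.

First-price sealed-bid auction: the highest bidder wins and pays their own bid.
Bids in order: 88,200,000 (Apex) > 56,450,000 (Dune) > 39,550,000 (Cobalt) > 35,650,000 (Quill) > 20,800,000 (Willow) > 2,300,000 (Verdant)
First-price: Apex pays what they bid, $88,200,000.

Apex pays $88,200,000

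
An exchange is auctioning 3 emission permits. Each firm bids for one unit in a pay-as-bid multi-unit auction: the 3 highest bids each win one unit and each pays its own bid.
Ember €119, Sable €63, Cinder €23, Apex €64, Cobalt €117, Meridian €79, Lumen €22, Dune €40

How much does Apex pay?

Bids ranked high→low: 119 (Ember), 117 (Cobalt), 79 (Meridian), 64 (Apex), 63 (Sable), …
Winners (3 units): Ember, Cobalt, Meridian.
Apex does not win → €0.

Apex pays €0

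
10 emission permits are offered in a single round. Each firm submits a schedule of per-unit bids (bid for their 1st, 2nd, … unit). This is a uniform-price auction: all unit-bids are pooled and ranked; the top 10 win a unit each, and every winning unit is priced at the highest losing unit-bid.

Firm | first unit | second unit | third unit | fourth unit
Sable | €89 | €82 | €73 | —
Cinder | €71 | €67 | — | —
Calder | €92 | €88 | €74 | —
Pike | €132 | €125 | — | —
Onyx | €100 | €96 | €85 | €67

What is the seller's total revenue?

Total revenue: €730

All unit-bids, highest first — top 10: 132 (Pike-1), 125 (Pike-2), 100 (Onyx-1), 96 (Onyx-2), 92 (Calder-1), 89 (Sable-1), 88 (Calder-2), 85 (Onyx-3), 82 (Sable-2), 74 (Calder-3)
First bid not allocated: €73.
Allocation: Calder 3, Onyx 3, Pike 2, Sable 2. Every unit priced at €73.
Revenue = 10 × 73 = €730.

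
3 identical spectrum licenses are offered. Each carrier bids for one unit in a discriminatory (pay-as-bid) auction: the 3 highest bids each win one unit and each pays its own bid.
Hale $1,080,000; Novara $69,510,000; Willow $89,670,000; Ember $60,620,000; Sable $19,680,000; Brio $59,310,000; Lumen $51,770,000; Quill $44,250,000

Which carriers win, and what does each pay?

Willow $89,670,000, Novara $69,510,000, Ember $60,620,000

Bids ranked high→low: 89,670,000 (Willow), 69,510,000 (Novara), 60,620,000 (Ember), 59,310,000 (Brio), 51,770,000 (Lumen), …
The 3 highest are Willow, Novara, Ember.
Each winner pays its own bid: Willow $89,670,000, Novara $69,510,000, Ember $60,620,000.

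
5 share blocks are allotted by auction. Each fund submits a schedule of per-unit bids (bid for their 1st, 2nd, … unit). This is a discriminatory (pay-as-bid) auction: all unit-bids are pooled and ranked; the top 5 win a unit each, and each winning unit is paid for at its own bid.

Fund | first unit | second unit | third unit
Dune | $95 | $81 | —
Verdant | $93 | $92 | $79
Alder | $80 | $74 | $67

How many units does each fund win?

Merging the schedules and taking the best 5: 95 (Dune-1), 93 (Verdant-1), 92 (Verdant-2), 81 (Dune-2), 80 (Alder-1)
Next rejected bid: $79 (not a price — pay-as-bid).
Allocation: Alder 1, Dune 2, Verdant 2.

Alder 1, Dune 2, Verdant 2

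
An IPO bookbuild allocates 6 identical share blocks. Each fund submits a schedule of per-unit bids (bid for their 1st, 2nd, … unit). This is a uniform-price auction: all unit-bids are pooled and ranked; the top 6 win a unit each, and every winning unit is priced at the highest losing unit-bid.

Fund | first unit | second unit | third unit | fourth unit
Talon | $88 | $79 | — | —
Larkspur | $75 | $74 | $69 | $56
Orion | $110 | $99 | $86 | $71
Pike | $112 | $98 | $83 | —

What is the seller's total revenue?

Total revenue: $498

Pooled unit-bids ranked (top 6): 112 (Pike-1), 110 (Orion-1), 99 (Orion-2), 98 (Pike-2), 88 (Talon-1), 86 (Orion-3)
The (k+1)-th unit-bid is $83.
Allocation: Orion 3, Pike 2, Talon 1. Every unit priced at $83.
Revenue = 6 × 83 = $498.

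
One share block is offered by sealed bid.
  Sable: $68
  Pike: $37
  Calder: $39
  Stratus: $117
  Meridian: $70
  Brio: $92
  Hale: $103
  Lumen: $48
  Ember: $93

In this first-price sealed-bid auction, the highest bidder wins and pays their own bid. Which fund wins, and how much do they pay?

Bids in order: 117 (Stratus) > 103 (Hale) > 93 (Ember) > 92 (Brio) > 70 (Meridian) > 68 (Sable) > …
Stratus has the highest bid and pays exactly that: $117.

Stratus pays $117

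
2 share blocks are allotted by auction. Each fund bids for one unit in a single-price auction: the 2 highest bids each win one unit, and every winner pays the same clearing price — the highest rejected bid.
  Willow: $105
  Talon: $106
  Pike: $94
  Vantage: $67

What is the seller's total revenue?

Total revenue: $188

Sorting: 106 (Talon), 105 (Willow), 94 (Pike), 67 (Vantage)
Top 2: Talon, Willow.
Clearing price = highest rejected bid = $94.
Total revenue = 2 × $94 = $188.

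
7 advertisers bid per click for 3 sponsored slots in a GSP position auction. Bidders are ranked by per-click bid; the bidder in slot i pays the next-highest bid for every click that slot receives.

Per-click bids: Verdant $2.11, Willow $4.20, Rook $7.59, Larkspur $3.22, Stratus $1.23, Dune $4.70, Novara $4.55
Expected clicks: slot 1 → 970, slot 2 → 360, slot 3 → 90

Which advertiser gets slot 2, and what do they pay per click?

Dune; $4.55 per click

Ranked by bid: $7.59 (Rook) > $4.70 (Dune) > $4.55 (Novara) > $4.20 (Willow) > …
Slot 2 goes to the second-ranked bidder, Dune, who pays the next bid down: $4.55/click.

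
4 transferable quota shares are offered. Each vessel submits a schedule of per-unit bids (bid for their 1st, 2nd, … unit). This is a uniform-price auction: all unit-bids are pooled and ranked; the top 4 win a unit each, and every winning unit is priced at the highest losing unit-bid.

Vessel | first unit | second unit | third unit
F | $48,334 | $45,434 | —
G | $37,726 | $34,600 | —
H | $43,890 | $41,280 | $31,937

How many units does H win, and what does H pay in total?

H: 2 units, pays $75,452

Merging the schedules and taking the best 4: 48,334 (F-1), 45,434 (F-2), 43,890 (H-1), 41,280 (H-2)
Highest rejected unit-bid = $37,726.
H wins 2 unit(s) at $37,726 each.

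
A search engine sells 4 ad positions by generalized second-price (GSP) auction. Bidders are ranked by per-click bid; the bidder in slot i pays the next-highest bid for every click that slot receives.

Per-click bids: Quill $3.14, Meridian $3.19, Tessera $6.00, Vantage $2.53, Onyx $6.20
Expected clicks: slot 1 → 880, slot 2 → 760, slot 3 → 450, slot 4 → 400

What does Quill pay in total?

Sorting advertisers: $6.20 (Onyx) > $6.00 (Tessera) > $3.19 (Meridian) > $3.14 (Quill) > $2.53 (Vantage)
Quill holds slot 4 → pays next bid $2.53 × 400 clicks = $1012.00.

Quill pays $1012.00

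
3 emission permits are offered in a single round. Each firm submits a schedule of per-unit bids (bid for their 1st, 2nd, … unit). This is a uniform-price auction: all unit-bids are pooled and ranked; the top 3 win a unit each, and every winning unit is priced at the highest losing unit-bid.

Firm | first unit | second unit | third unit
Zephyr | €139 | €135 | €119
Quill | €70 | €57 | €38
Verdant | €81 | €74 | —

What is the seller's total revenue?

All unit-bids, highest first — top 3: 139 (Zephyr-1), 135 (Zephyr-2), 119 (Zephyr-3)
First bid not allocated: €81.
Allocation: Zephyr 3. Every unit priced at €81.
Revenue = 3 × 81 = €243.

Total revenue: €243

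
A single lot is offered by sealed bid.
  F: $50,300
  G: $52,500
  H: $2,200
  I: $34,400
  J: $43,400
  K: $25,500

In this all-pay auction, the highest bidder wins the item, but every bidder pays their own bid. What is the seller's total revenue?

Total revenue: $208,300

All-pay auction: the highest bidder wins the item, but every bidder pays their own bid.
Bids in order: 52,500 (G) > 50,300 (F) > 43,400 (J) > 34,400 (I) > 25,500 (K) > 2,200 (H)
G wins with the top bid; all bids are sunk regardless.
Every bidder forfeits their bid regardless of winning.
Revenue = 50,300 + 52,500 + 2,200 + 34,400 + 43,400 + 25,500 = $208,300.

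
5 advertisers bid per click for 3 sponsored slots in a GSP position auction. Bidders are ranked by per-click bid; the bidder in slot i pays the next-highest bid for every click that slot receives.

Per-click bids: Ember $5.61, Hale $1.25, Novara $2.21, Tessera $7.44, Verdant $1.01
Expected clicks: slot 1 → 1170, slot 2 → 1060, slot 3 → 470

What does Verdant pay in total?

Ranked by bid: $7.44 (Tessera) > $5.61 (Ember) > $2.21 (Novara) > $1.25 (Hale) > …
Verdant ranks below slot 3 → no slot, pays nothing.

Verdant pays $0.00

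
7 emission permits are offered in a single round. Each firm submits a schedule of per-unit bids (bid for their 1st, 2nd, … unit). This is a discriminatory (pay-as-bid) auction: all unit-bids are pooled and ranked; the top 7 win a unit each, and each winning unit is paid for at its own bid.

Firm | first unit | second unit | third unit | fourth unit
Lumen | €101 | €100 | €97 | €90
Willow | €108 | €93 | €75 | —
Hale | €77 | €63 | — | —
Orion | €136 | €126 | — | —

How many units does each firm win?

Lumen 3, Orion 2, Willow 2

Pooled unit-bids ranked (top 7): 136 (Orion-1), 126 (Orion-2), 108 (Willow-1), 101 (Lumen-1), 100 (Lumen-2), 97 (Lumen-3), 93 (Willow-2)
Next rejected bid: €90 (not a price — pay-as-bid).
Allocation: Lumen 3, Orion 2, Willow 2.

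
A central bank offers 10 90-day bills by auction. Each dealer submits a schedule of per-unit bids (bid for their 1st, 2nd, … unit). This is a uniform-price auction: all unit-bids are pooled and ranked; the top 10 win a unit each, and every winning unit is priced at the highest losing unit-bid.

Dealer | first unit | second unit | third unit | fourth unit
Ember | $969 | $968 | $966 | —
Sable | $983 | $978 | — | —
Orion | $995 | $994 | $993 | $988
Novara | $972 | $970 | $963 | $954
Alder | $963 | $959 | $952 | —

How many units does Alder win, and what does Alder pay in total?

Merging the schedules and taking the best 10: 995 (Orion-1), 994 (Orion-2), 993 (Orion-3), 988 (Orion-4), 983 (Sable-1), 978 (Sable-2), 972 (Novara-1), 970 (Novara-2), 969 (Ember-1), 968 (Ember-2)
The (k+1)-th unit-bid is $966.
Alder wins 0 unit(s) at $966 each.

Alder: 0 units, pays $0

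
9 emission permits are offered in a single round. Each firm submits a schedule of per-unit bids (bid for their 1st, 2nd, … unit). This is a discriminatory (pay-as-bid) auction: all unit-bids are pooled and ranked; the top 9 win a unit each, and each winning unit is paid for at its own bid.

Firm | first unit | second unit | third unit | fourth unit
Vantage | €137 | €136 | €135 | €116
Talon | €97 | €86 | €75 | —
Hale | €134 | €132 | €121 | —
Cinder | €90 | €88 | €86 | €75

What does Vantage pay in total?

Vantage pays €524

Merging the schedules and taking the best 9: 137 (Vantage-1), 136 (Vantage-2), 135 (Vantage-3), 134 (Hale-1), 132 (Hale-2), 121 (Hale-3), 116 (Vantage-4), 97 (Talon-1), 90 (Cinder-1)
Next rejected bid: €88 (not a price — pay-as-bid).
Vantage's winning unit-bids: 137 + 136 + 135 + 116 = €524.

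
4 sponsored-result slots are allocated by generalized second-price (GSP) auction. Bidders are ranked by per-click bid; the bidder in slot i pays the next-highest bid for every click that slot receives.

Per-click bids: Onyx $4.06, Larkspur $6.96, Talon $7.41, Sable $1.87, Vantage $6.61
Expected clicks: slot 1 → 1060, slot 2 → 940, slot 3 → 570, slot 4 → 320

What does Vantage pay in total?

Ranked by bid: $7.41 (Talon) > $6.96 (Larkspur) > $6.61 (Vantage) > $4.06 (Onyx) > $1.87 (Sable)
Vantage holds slot 3 → pays next bid $4.06 × 570 clicks = $2314.20.

Vantage pays $2314.20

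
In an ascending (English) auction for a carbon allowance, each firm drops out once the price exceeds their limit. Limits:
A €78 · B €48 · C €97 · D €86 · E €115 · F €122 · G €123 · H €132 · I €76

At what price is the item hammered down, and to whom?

Sorting limits: 132 (H) > 123 (G) > 122 (F) > 115 (E) > 97 (C) > 86 (D) > …
Bidding ends when G exits at €123; H takes it.

H wins at €123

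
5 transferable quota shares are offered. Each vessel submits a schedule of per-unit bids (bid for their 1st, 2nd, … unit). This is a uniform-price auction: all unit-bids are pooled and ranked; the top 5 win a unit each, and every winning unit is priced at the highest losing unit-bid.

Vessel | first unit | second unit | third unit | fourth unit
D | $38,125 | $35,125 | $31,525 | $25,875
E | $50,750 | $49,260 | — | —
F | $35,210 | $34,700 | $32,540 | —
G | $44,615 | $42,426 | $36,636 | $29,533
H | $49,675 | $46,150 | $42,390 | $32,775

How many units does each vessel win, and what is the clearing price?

E 2, G 1, H 2; clearing price $42,426

Merging the schedules and taking the best 5: 50,750 (E-1), 49,675 (H-1), 49,260 (E-2), 46,150 (H-2), 44,615 (G-1)
First bid not allocated: $42,426.
Allocation: E 2, G 1, H 2.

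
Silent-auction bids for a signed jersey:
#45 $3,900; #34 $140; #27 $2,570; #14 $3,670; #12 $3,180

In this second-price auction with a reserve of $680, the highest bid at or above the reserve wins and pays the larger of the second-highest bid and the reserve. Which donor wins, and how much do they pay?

Bids ranked: 3,900 (#45) > 3,670 (#14) > 3,180 (#12) > 2,570 (#27) > 140 (#34)
#45 has the top bid at or above the reserve ($3,900).
max(second-highest $3,670, reserve $680) = $3,670; the reserve does not bind.

#45 pays $3,670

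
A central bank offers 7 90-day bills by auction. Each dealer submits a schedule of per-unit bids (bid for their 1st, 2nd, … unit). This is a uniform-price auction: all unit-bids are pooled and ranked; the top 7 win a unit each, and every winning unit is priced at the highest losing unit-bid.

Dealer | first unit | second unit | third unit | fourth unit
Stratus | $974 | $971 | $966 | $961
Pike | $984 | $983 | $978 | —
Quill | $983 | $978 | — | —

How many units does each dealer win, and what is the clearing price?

Merging the schedules and taking the best 7: 984 (Pike-1), 983 (Pike-2), 983 (Quill-1), 978 (Pike-3), 978 (Quill-2), 974 (Stratus-1), 971 (Stratus-2)
Highest rejected unit-bid = $966.
Allocation: Pike 3, Quill 2, Stratus 2.

Pike 3, Quill 2, Stratus 2; clearing price $966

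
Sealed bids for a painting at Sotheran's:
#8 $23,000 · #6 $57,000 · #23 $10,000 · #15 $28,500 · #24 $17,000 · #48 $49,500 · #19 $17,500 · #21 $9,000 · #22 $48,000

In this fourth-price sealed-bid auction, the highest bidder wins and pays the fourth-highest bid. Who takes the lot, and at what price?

Fourth-price sealed-bid auction: the highest bidder wins and pays the fourth-highest bid.
Bids ranked: 57,000 (#6) > 49,500 (#48) > 48,000 (#22) > 28,500 (#15) > 23,000 (#8) > 17,500 (#19) > …
#6 wins; payment is bid #4 in the ranking = $28,500.

#6 pays $28,500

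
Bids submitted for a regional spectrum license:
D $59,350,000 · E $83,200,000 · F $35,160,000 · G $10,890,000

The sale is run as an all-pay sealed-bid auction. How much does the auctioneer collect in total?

Total revenue: $188,600,000

Rule: the highest bidder wins the item, but every bidder pays their own bid.
Sorting bids: 83,200,000 (E) > 59,350,000 (D) > 35,160,000 (F) > 10,890,000 (G)
E wins with the top bid; all bids are sunk regardless.
Every bidder forfeits their bid regardless of winning.
Revenue = 59,350,000 + 83,200,000 + 35,160,000 + 10,890,000 = $188,600,000.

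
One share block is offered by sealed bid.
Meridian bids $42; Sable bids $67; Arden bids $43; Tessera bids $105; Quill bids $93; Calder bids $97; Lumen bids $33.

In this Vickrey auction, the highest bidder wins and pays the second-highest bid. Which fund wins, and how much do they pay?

Bids in order: 105 (Tessera) > 97 (Calder) > 93 (Quill) > 67 (Sable) > 43 (Arden) > 42 (Meridian) > …
Tessera wins with the highest bid; price is set by the runner-up at $97.

Tessera pays $97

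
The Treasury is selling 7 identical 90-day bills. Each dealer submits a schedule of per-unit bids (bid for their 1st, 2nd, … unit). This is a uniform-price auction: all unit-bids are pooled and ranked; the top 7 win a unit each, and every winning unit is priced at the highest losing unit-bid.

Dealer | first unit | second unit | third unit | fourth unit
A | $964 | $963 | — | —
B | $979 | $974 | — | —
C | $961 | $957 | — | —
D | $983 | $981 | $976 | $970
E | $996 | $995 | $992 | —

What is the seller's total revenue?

Total revenue: $6,818

Merging the schedules and taking the best 7: 996 (E-1), 995 (E-2), 992 (E-3), 983 (D-1), 981 (D-2), 979 (B-1), 976 (D-3)
First bid not allocated: $974.
Allocation: B 1, D 3, E 3. Every unit priced at $974.
Revenue = 7 × 974 = $6,818.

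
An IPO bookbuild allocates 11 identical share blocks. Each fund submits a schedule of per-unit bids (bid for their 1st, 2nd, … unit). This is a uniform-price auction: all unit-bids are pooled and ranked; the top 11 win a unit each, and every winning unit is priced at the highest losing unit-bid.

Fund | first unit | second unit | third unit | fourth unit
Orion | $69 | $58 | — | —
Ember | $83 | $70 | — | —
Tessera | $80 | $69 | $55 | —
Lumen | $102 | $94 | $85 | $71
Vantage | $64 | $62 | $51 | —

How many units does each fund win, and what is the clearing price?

Merging the schedules and taking the best 11: 102 (Lumen-1), 94 (Lumen-2), 85 (Lumen-3), 83 (Ember-1), 80 (Tessera-1), 71 (Lumen-4), 70 (Ember-2), 69 (Orion-1), 69 (Tessera-2), 64 (Vantage-1), 62 (Vantage-2)
The (k+1)-th unit-bid is $58.
Allocation: Ember 2, Lumen 4, Orion 1, Tessera 2, Vantage 2.

Ember 2, Lumen 4, Orion 1, Tessera 2, Vantage 2; clearing price $58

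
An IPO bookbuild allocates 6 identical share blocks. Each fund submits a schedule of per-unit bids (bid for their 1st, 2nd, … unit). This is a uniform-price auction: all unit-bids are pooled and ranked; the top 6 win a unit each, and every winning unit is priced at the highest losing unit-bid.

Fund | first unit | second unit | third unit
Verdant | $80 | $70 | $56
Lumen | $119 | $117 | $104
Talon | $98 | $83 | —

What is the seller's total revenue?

All unit-bids, highest first — top 6: 119 (Lumen-1), 117 (Lumen-2), 104 (Lumen-3), 98 (Talon-1), 83 (Talon-2), 80 (Verdant-1)
The (k+1)-th unit-bid is $70.
Allocation: Lumen 3, Talon 2, Verdant 1. Every unit priced at $70.
Revenue = 6 × 70 = $420.

Total revenue: $420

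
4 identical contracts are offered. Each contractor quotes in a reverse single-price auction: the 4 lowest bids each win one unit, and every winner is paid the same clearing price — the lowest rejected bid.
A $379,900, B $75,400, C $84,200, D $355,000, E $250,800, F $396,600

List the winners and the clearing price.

Bids ranked low→high: 75,400 (B), 84,200 (C), 250,800 (E), 355,000 (D), 379,900 (A), 396,600 (F)
Winners (4 units): B, C, E, D.
Lowest unsuccessful bid: $379,900 → clearing price.

B, C, E, D; each is paid $379,900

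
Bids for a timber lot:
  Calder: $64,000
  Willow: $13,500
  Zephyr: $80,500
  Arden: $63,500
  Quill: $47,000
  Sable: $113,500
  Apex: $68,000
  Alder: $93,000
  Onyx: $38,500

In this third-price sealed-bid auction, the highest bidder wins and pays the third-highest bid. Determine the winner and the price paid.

Sable pays $80,500

Bids in order: 113,500 (Sable) > 93,000 (Alder) > 80,500 (Zephyr) > 68,000 (Apex) > 64,000 (Calder) > 63,500 (Arden) > …
Sable wins; payment is bid #3 in the ranking = $80,500.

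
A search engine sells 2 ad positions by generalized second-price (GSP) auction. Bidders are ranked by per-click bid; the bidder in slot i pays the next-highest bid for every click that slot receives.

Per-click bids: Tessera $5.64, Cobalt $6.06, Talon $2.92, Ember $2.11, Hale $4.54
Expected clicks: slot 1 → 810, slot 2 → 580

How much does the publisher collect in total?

Per-click bids in order: $6.06 (Cobalt) > $5.64 (Tessera) > $4.54 (Hale) > …
Slot 1: Cobalt pays $5.64 × 810 = $4568.40
Slot 2: Tessera pays $4.54 × 580 = $2633.20
Total = $7201.60

Total revenue: $7201.60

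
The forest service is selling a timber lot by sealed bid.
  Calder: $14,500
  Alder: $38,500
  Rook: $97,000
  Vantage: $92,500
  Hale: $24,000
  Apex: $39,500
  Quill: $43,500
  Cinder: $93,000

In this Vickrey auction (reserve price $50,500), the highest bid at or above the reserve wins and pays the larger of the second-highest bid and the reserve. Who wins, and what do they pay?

Bids ranked: 97,000 (Rook) > 93,000 (Cinder) > 92,500 (Vantage) > 43,500 (Quill) > 39,500 (Apex) > 38,500 (Alder) > …
Highest eligible bid: Rook at $97,000.
Second-highest bid $93,000 exceeds the reserve $50,500 → payment $93,000.

Rook pays $93,000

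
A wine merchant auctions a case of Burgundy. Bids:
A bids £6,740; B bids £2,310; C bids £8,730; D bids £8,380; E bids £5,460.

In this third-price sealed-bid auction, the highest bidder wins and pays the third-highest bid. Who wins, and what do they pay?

C pays £6,740

Third-price sealed-bid auction: the highest bidder wins and pays the third-highest bid.
Bids in order: 8,730 (C) > 8,380 (D) > 6,740 (A) > 5,460 (E) > 2,310 (B)
C is highest; pays the third-highest bid, £6,740.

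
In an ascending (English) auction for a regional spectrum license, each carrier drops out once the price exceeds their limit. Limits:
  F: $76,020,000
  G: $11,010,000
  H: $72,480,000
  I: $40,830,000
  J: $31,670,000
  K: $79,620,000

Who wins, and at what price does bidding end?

K wins at $76,020,000

Rule: the price rises until one bidder remains; the winner pays the price at which the last rival dropped out.
Limits ranked: 79,620,000 (K) > 76,020,000 (F) > 72,480,000 (H) > 40,830,000 (I) > 31,670,000 (J) > 11,010,000 (G)
F is the last rival to drop out, at $76,020,000; K remains and wins at that price.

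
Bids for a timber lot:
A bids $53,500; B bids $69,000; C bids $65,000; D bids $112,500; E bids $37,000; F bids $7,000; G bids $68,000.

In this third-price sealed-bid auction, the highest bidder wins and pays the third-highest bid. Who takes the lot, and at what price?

D pays $68,000

Bids ranked: 112,500 (D) > 69,000 (B) > 68,000 (G) > 65,000 (C) > 53,500 (A) > 37,000 (E) > …
D wins; payment is bid #3 in the ranking = $68,000.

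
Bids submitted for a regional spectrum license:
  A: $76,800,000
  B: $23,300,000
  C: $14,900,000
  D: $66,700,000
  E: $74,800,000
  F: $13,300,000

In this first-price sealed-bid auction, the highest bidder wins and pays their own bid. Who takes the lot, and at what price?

A pays $76,800,000

First-price sealed-bid auction: the highest bidder wins and pays their own bid.
Sorting bids: 76,800,000 (A) > 74,800,000 (E) > 66,700,000 (D) > 23,300,000 (B) > 14,900,000 (C) > 13,300,000 (F)
A has the highest bid and pays exactly that: $76,800,000.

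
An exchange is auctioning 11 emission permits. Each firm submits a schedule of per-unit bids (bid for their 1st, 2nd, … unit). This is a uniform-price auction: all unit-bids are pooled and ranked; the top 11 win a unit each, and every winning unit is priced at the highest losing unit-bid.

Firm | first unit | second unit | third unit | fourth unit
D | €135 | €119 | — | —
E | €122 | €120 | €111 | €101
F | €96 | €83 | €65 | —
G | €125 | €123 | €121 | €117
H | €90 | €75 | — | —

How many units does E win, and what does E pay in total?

Pooled unit-bids ranked (top 11): 135 (D-1), 125 (G-1), 123 (G-2), 122 (E-1), 121 (G-3), 120 (E-2), 119 (D-2), 117 (G-4), 111 (E-3), 101 (E-4), 96 (F-1)
Highest rejected unit-bid = €90.
E wins 4 unit(s) at €90 each.

E: 4 units, pays €360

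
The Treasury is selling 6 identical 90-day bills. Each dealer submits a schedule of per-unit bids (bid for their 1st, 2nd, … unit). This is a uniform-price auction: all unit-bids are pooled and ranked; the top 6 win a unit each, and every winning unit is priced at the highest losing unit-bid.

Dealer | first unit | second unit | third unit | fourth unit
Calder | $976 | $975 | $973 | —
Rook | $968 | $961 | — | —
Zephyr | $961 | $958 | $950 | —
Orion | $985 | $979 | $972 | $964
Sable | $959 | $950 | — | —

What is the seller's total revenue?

All unit-bids, highest first — top 6: 985 (Orion-1), 979 (Orion-2), 976 (Calder-1), 975 (Calder-2), 973 (Calder-3), 972 (Orion-3)
First bid not allocated: $968.
Allocation: Calder 3, Orion 3. Every unit priced at $968.
Revenue = 6 × 968 = $5,808.

Total revenue: $5,808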